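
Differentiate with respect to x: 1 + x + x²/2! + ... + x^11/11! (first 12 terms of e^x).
1 + x + x²/2! + ... + x^10/10!
Differentiating term by term gives the first 11 terms of e^x.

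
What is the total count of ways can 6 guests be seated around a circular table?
120

Solution: Circular arrangements: (6-1)! = 120.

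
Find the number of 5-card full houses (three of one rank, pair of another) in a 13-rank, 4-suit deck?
3,744

Solution: Triple rank: 13. Triple suits: C(4,3)=4. Pair rank: 12. Pair suits: C(4,2)=6. Total: 3,744.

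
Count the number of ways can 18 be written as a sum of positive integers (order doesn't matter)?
385

Explanation: Pentagonal recurrence p(n) = p(n−1) + p(n−2) − p(n−5) − p(n−7) + …: p(18) = p(17) + p(16) − p(13) − p(11) + p(6) + p(3) = 297 + 231 − 101 − 56 + 11 + 3 = 385.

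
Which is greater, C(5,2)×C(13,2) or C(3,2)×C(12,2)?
C(5,2)×C(13,2)

Explanation: C(5,2)×C(13,2)=780, C(3,2)×C(12,2)=198.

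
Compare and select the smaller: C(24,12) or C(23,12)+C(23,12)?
Equal

C(24,12)=2,704,156; C(23,12)+C(23,12)=1,352,078+1,352,078=2,704,156.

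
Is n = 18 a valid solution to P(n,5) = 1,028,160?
Yes

P(18,5) = 18·17·16·15·14 = 1,028,160, which equals 1,028,160.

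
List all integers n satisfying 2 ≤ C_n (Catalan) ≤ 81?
2, 3, 4, 5

Working:
C_1=1; C_2=2; C_3=5; C_4=14; C_5=42; C_6=132. So valid n = 2, 3, 4, 5.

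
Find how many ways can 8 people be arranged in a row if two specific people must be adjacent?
Treat pair as unit: (8-1)! arrangements × 2 internal orders = 10,080.

Answer: 10,080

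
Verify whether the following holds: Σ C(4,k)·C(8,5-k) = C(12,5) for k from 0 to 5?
True

Solution: Vandermonde's identity gives C(12,5) = 792; RHS C(12,5) = 792.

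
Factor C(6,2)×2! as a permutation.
P(6,2)

Working:
C(6,2)×2! = [6!/(2!(4)!)]×2! = 6!/(4)! = P(6,2) = 30.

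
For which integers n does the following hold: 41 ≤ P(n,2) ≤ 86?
P(6,2)=30; P(7,2)=42; P(8,2)=56; P(9,2)=72; P(10,2)=90. So valid n = 7, 8, 9.
Final answer: 7, 8, 9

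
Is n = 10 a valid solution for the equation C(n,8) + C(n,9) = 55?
C(10,8) + C(10,9) = 45 + 10 = 55, which equals 55.
Final answer: Yes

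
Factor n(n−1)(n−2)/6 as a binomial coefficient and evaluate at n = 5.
C(n,3); C(5,3) = 10

Reasoning: n(n−1)(n−2)/6 = n!/(3!(n−3)!) = C(n,3). At n = 5: C(5,3) = 10.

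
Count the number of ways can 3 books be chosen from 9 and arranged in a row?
504

P(9,3) = 9!/(9-3)! = 504.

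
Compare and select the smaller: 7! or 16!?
7!

Explanation: 7!=5,040, 16!=20,922,789,888,000. 16! > 7!.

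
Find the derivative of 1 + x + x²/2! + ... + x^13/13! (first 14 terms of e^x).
1 + x + x²/2! + ... + x^12/12!

Reasoning: Differentiating term by term gives the first 13 terms of e^x.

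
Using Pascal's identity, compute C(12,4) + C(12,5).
1,287
C(12,4) + C(12,5) = C(13,5) = 1,287.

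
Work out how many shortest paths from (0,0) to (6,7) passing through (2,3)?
To (2,3): C(5,2)=10. From there: C(8,4)=70. Total: 700.
Final answer: 700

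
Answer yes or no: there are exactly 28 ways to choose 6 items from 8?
Yes

C(8,6) = 28.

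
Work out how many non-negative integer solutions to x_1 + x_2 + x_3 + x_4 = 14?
C(14+4-1, 4-1) = 680.
Final answer: 680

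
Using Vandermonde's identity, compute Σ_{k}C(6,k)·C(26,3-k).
4,960

Working:
= C(6+26,3) = C(32,3) = 4,960.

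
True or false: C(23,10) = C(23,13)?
True

Working:
C(23,10) = C(23,23-10) by the symmetry property; both equal 1,144,066.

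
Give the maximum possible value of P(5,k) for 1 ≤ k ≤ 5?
P(5,k) increases in k, so maximum at k = 5: 5! = 120.
Final answer: 120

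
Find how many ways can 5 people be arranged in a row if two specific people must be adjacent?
48
Treat pair as unit: (5-1)! arrangements × 2 internal orders = 48.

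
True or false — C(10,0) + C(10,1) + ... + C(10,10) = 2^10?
True

Reasoning: Binomial theorem with x = y = 1: Σ C(10,i) = (1+1)^10 = 2^10 = 1,024. The statement holds.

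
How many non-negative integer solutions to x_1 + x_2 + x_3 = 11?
C(11+3-1, 3-1) = 78.
Final answer: 78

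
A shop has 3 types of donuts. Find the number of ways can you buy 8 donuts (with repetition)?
45

Solution: Stars and bars: C(8+3-1, 8) = C(10, 8) = 45.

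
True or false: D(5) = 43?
False
Derangements of 5 elements: D(5) = (5-1)·[D(4) + D(3)] = 4·[9 + 2] = 44.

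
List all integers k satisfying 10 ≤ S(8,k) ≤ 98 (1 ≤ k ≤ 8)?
S(8,1)=1; S(8,2)=127; S(8,3)=966; S(8,4)=1,701; S(8,5)=1,050; S(8,6)=266; S(8,7)=28; S(8,8)=1. So valid k = 7.

Answer: 7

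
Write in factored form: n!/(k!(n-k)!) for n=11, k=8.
C(11,8) = 165

Solution: This is the binomial coefficient C(11,8) = 165.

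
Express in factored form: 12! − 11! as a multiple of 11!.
11 × 11! = 439,084,800
12! − 11! = 12·11! − 11! = (12 − 1)·11! = 11 × 11! = 439,084,800.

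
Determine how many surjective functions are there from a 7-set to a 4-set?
Onto functions = 4! × S(7,4)
First compute S(7,4) via recurrence:
Using the Stirling recurrence: S(n,k) = k·S(n-1,k) + S(n-1,k-1)
S(7,4) = 4·S(6,4) + S(6,3)
         = 4·65 + 90
         = 260 + 90
         = 350
Then: 24 × 350 = 8,400

Answer: 8,400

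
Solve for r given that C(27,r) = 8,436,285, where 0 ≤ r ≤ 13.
10

Reasoning: C(27,r) is increasing for 0 ≤ r ≤ 13. Stepping up (C(27,r+1) = C(27,r)·(27−r)/(r+1)): C(27,1) = 27, C(27,2) = 351, C(27,3) = 2,925, C(27,4) = 17,550, C(27,5) = 80,730, C(27,6) = 296,010, C(27,7) = 888,030, C(27,8) = 2,220,075, C(27,9) = 4,686,825, C(27,10) = 8,436,285 ✓. So r = 10.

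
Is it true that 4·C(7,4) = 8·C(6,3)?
False
Absorption identity k·C(n,k) = n·C(n-1,k-1). LHS = 4·35 = 140; RHS = 8·20 = 160.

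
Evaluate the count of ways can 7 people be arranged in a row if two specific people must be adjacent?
1,440

Working:
Treat pair as unit: (7-1)! arrangements × 2 internal orders = 1,440.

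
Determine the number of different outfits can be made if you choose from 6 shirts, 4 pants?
24
By the multiplication principle: 6 × 4 = 24.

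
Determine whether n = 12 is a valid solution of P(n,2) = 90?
No
P(12,2) = 12·11 = 132, which does not equal 90.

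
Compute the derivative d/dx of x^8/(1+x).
(8x^7(1+x) - x^8)/(1+x)²

Quotient rule: [8x^{7}(1+x) - x^8]/(1+x)².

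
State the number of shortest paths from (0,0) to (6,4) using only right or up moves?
210

Working:
Choose 6 rights from 10 moves: C(10,6) = 210.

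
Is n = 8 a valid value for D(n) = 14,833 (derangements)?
Yes

D(8) = (8-1)·[D(7) + D(6)] = 7·[1,854 + 265] = 14,833, which equals 14,833.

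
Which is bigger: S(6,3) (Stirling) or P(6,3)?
P(6,3)

Reasoning: S(6,3) = 3·S(5,3) + S(5,2) = 3·25 + 15 = 90; P(6,3) = 120.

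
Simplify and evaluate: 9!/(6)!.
504

Working:
This equals 9×8×7 = 504.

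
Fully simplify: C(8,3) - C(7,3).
21

Explanation: C(8,3) - C(7,3) = C(7,2) = 21.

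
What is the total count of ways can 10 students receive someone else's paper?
1,334,961

Working:
Using D(n) = (n-1)[D(n-1) + D(n-2)]:
D(10) = (10-1) × [D(9) + D(8)]
      = 9 × [133496 + 14833]
      = 9 × 148329
      = 1,334,961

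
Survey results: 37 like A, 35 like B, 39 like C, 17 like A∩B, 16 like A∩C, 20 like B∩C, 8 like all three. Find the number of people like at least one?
66

Reasoning: |A∪B∪C| = 37+35+39-17-16-20+8 = 66.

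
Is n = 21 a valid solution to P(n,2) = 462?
P(21,2) = 21·20 = 420, which does not equal 462.
Final answer: No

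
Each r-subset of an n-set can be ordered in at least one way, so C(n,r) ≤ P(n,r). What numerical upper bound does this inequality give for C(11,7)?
P(11,7) = 11·10·9·8·7·6·5 = 1,663,200, so C(11,7) ≤ 1,663,200. (The bound is loose by a factor of 7! = 5,040: C(11,7) = 1,663,200/5,040 = 330.)
Final answer: 1,663,200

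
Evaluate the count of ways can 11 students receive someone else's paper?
14,684,570

Solution: Using D(n) = (n-1)[D(n-1) + D(n-2)]:
D(11) = (11-1) × [D(10) + D(9)]
      = 10 × [1334961 + 133496]
      = 10 × 1468457
      = 14,684,570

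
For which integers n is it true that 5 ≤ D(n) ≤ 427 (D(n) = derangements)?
4, 5, 6

Explanation: Using D(n) = (n−1)[D(n−1) + D(n−2)] with D(1)=0, D(2)=1: D(3)=2; D(4)=9; D(5)=44; D(6)=265; D(7)=1,854. So valid n = 4, 5, 6.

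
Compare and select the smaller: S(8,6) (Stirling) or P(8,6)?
S(8,6)

Solution: S(8,6) = 6·S(7,6) + S(7,5) = 6·21 + 140 = 266; P(8,6) = 20,160.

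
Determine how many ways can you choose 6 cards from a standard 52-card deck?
20,358,520

Explanation: C(52,6) = 20,358,520.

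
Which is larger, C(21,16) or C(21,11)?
C(21,11)

Reasoning: C(21,16)=20,349, C(21,11)=352,716.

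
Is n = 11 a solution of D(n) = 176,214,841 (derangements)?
No

Reasoning: D(11) = (11-1)·[D(10) + D(9)] = 10·[1,334,961 + 133,496] = 14,684,570, which does not equal 176,214,841.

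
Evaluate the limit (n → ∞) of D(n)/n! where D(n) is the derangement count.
1/e

Explanation: D(n)/n! → 1/e ≈ 0.3679 as n → ∞.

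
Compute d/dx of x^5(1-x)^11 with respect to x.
5x^4(1-x)^11 - 11x^5(1-x)^10

Solution: Product rule: 5x^{4}(1-x)^{11} + x^5·(-11)(1-x)^{10}.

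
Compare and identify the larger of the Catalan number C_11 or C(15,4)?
C_11

Reasoning: C_11 = C(22,11)/(11+1) = 705,432/12 = 58,786; C(15,4) = 1,365.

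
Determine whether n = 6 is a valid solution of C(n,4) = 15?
C(6,4) = 6·5·4·3/4! = 360/24 = 15, which equals 15.
Final answer: Yes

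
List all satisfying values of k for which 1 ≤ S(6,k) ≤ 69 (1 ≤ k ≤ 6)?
1, 2, 4, 5, 6

Solution: S(6,1)=1; S(6,2)=31; S(6,3)=90; S(6,4)=65; S(6,5)=15; S(6,6)=1. So valid k = 1, 2, 4, 5, 6.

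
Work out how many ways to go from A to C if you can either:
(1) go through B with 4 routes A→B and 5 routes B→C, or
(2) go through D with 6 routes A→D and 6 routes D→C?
Route via B: 4×5=20. Route via D: 6×6=36. Total: 56.

Answer: 56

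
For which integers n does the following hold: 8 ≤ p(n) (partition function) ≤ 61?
6, 7, 8, 9, 10, 11

Working:
Tabulating p(n) via p(n) = p(n−1) + p(n−2) − p(n−5) − p(n−7) + …: p(5)=7; p(6)=11; p(7)=15; p(8)=22; p(9)=30; p(10)=42; p(11)=56; p(12)=77. So valid n = 6, 7, 8, 9, 10, 11.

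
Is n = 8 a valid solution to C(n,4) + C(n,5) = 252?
No

Working:
C(8,4) + C(8,5) = 70 + 56 = 126, which does not equal 252.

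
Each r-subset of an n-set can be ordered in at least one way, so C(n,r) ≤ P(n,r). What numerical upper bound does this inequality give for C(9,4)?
3,024
P(9,4) = 9·8·7·6 = 3,024, so C(9,4) ≤ 3,024. (The bound is loose by a factor of 4! = 24: C(9,4) = 3,024/24 = 126.)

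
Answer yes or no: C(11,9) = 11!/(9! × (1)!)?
No

The correct denominator is 9!×2!, giving C(11,9) = 55; the stated RHS is 11!/(9!×1!) = 110 ≠ 55, so the statement does not hold.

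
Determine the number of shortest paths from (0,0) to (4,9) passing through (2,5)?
315

To (2,5): C(7,2)=21. From there: C(6,2)=15. Total: 315.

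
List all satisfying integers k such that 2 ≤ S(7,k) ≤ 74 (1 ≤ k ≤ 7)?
S(7,1)=1; S(7,2)=63; S(7,3)=301; S(7,4)=350; S(7,5)=140; S(7,6)=21; S(7,7)=1. So valid k = 2, 6.

Answer: 2, 6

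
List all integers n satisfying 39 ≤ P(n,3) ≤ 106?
5

Explanation: P(4,3)=24; P(5,3)=60; P(6,3)=120. So valid n = 5.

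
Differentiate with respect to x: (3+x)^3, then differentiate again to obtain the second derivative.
6(3+x)^1

Working:
First derivative: 3(3+x)^{2}. Second derivative: 3·2·(3+x)^{1} = 6(3+x)^{1}.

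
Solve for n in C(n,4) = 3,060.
C(n,4) = n(n−1)(n−2)(n−3)/4! is increasing in n, and n(n−1)(n−2)(n−3) = 4!·3,060 = 73,440 ≈ (n−1.5)^4 gives n ≈ 18.0. Check: C(16,4) = 1,820, C(17,4) = 2,380, C(18,4) = 3,060 ✓. So n = 18.
Final answer: 18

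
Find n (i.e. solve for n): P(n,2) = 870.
30

Explanation: P(n,2) = n(n−1) is increasing in n; n(n−1) ≈ (n−0.5)^2 = 870 gives n ≈ 30.0. Check: P(28,2) = 756, P(29,2) = 812, P(30,2) = 870 ✓. So n = 30.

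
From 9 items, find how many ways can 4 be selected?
C(9,4) = 9! / (4! × (9-4)!)
         = 9! / (4! × 5!)
         = 126
Final answer: 126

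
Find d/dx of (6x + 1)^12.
72(6x + 1)^11
Chain rule: 12(6x+1)^{11} × 6 = 72(6x+1)^{11}.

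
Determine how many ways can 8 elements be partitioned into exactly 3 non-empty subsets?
966
This equals S(8,3), the Stirling number of the 2nd kind.
Using the Stirling recurrence: S(n,k) = k·S(n-1,k) + S(n-1,k-1)
S(8,3) = 3·S(7,3) + S(7,2)
         = 3·301 + 63
         = 903 + 63
         = 966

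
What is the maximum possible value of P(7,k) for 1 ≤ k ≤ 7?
P(7,k) increases in k, so maximum at k = 7: 7! = 5,040.

Answer: 5,040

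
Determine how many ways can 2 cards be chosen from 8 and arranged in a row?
P(8,2) = 8!/(8-2)! = 56.
Final answer: 56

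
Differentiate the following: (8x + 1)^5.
Chain rule: 5(8x+1)^{4} × 8 = 40(8x+1)^{4}.

Answer: 40(8x + 1)^4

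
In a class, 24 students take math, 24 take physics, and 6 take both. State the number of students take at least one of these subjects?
|A∪B| = |A|+|B|-|A∩B| = 24+24-6 = 42.
Final answer: 42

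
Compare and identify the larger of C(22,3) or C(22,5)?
C(22,3)=1,540, C(22,5)=26,334.

Answer: C(22,5)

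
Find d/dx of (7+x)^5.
5(7+x)^4

Solution: Using the power rule: d/dx (7+x)^5 = 5(7+x)^{4}.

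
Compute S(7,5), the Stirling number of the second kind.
140
Using the Stirling recurrence: S(n,k) = k·S(n-1,k) + S(n-1,k-1)
S(7,5) = 5·S(6,5) + S(6,4)
         = 5·15 + 65
         = 75 + 65
         = 140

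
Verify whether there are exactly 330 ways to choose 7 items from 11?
True

Reasoning: C(11,7) = 330.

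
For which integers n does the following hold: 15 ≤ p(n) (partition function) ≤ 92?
7, 8, 9, 10, 11, 12

Reasoning: Tabulating p(n) via p(n) = p(n−1) + p(n−2) − p(n−5) − p(n−7) + …: p(6)=11; p(7)=15; p(8)=22; p(9)=30; p(10)=42; p(11)=56; p(12)=77; p(13)=101. So valid n = 7, 8, 9, 10, 11, 12.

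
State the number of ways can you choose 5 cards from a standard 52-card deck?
C(52,5) = 2,598,960.

Answer: 2,598,960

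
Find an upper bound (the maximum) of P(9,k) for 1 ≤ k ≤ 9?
362,880

Reasoning: P(9,k) increases in k, so maximum at k = 9: 9! = 362,880.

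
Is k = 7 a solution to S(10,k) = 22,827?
No

S(10,7) = 7·S(9,7) + S(9,6) = 7·462 + 2,646 = 5,880, which does not equal 22,827.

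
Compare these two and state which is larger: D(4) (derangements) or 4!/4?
D(4)
D(4) = (4-1)·[D(3) + D(2)] = 3·[2 + 1] = 9; 4!/4 = 24/4 = 6.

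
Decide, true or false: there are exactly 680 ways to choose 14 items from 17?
True
C(17,14) = 680.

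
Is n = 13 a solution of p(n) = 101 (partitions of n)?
Yes
Pentagonal recurrence p(n) = p(n−1) + p(n−2) − p(n−5) − p(n−7) + …: p(13) = p(12) + p(11) − p(8) − p(6) + p(1) = 77 + 56 − 22 − 11 + 1 = 101, which equals 101.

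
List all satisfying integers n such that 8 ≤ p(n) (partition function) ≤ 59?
6, 7, 8, 9, 10, 11

Tabulating p(n) via p(n) = p(n−1) + p(n−2) − p(n−5) − p(n−7) + …: p(5)=7; p(6)=11; p(7)=15; p(8)=22; p(9)=30; p(10)=42; p(11)=56; p(12)=77. So valid n = 6, 7, 8, 9, 10, 11.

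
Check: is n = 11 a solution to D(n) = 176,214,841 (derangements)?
No

Explanation: D(11) = (11-1)·[D(10) + D(9)] = 10·[1,334,961 + 133,496] = 14,684,570, which does not equal 176,214,841.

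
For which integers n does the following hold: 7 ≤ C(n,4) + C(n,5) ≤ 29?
6

Working:
C(5,4)+C(5,5)=6; C(6,4)+C(6,5)=21; C(7,4)+C(7,5)=56. So valid n = 6.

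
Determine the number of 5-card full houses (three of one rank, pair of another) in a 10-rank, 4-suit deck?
Triple rank: 10. Triple suits: C(4,3)=4. Pair rank: 9. Pair suits: C(4,2)=6. Total: 2,160.

Answer: 2,160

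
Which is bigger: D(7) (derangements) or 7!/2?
7!/2

Solution: D(7) = (7-1)·[D(6) + D(5)] = 6·[265 + 44] = 1,854; 7!/2 = 5,040/2 = 2,520.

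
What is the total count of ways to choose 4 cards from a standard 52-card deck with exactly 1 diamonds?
118,807

13 diamonds and 39 non-diamonds: C(13,1) × C(39,3) = 13 × 9139 = 118,807.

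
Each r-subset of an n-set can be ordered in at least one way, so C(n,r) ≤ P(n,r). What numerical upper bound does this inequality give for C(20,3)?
6,840

Working:
P(20,3) = 20·19·18 = 6,840, so C(20,3) ≤ 6,840. (The bound is loose by a factor of 3! = 6: C(20,3) = 6,840/6 = 1,140.)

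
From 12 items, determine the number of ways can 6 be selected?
924

Solution: C(12,6) = 12! / (6! × (12-6)!)
         = 12! / (6! × 6!)
         = 924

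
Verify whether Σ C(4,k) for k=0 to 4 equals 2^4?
Binomial theorem: Σ C(4,k) = (1+1)^4 = 2^4 = 16; RHS 2^4 = 16.
Final answer: True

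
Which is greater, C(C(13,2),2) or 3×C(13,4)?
C(C(13,2),2)

C(C(13,2),2)=3,003, 3×C(13,4)=2,145.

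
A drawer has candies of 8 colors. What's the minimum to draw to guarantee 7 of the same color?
Worst case: 6 of each = 48. One more: 49.
Final answer: 49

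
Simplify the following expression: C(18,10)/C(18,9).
C(n,k+1)/C(n,k) = (n−k)/(k+1). Here (18−9)/(9+1) = 9/10 = 9/10.
Final answer: 9/10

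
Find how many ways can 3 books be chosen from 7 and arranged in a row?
P(7,3) = 7!/(7-3)! = 210.

Answer: 210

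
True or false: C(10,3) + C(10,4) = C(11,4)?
True

Working:
Pascal's identity C(n,k) + C(n,k+1) = C(n+1,k+1): 120 + 210 = 330 = C(11,4).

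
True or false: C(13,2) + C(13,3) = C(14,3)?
True

Explanation: Pascal's identity C(n,k) + C(n,k+1) = C(n+1,k+1): 78 + 286 = 364 = C(14,3).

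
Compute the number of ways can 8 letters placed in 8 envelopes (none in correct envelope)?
Using D(n) = (n-1)[D(n-1) + D(n-2)]:
D(8) = (8-1) × [D(7) + D(6)]
      = 7 × [1854 + 265]
      = 7 × 2119
      = 14,833

Answer: 14,833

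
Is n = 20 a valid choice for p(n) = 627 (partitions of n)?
Yes

Solution: Pentagonal recurrence p(n) = p(n−1) + p(n−2) − p(n−5) − p(n−7) + …: p(20) = p(19) + p(18) − p(15) − p(13) + p(8) + p(5) = 490 + 385 − 176 − 101 + 22 + 7 = 627, which equals 627.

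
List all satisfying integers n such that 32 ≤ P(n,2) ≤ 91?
P(6,2)=30; P(7,2)=42; P(8,2)=56; P(9,2)=72; P(10,2)=90; P(11,2)=110. So valid n = 7, 8, 9, 10.

Answer: 7, 8, 9, 10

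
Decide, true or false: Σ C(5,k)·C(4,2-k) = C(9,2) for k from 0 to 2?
True

Solution: Vandermonde's identity gives C(9,2) = 36; RHS C(9,2) = 36.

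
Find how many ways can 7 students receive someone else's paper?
1,854

Reasoning: Using D(n) = (n-1)[D(n-1) + D(n-2)]:
D(7) = (7-1) × [D(6) + D(5)]
      = 6 × [265 + 44]
      = 6 × 309
      = 1,854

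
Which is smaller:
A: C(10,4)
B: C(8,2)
B
A=C(10,4)=210, B=C(8,2)=28.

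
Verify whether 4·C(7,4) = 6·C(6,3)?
False
Absorption identity k·C(n,k) = n·C(n-1,k-1). LHS = 4·35 = 140; RHS = 6·20 = 120.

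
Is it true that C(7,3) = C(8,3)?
LHS = C(7,3) = 35; RHS = C(8,3) = 56. 35 ≠ 56, so the statement does not hold.

Answer: False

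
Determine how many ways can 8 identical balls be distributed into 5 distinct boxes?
C(8+5-1, 5-1) = C(12, 4) = 495.

Answer: 495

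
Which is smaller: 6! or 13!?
6!
6!=720, 13!=6,227,020,800. 13! > 6!.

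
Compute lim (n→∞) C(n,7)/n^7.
1/5040

Solution: C(n,7) ≈ n^7/7! for large n. Limit = 1/7! = 1/5040.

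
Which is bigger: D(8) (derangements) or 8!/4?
D(8)

Solution: D(8) = (8-1)·[D(7) + D(6)] = 7·[1,854 + 265] = 14,833; 8!/4 = 40,320/4 = 10,080.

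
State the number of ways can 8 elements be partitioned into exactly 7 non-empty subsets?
28

Solution: This equals S(8,7), the Stirling number of the 2nd kind.
Using the Stirling recurrence: S(n,k) = k·S(n-1,k) + S(n-1,k-1)
S(8,7) = 7·S(7,7) + S(7,6)
         = 7·1 + 21
         = 7 + 21
         = 28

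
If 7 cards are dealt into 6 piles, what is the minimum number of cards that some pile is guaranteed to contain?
Pigeonhole: ⌈7/6⌉ = 2.

Answer: 2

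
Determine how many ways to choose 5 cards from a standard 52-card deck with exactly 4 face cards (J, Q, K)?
19,800

Reasoning: 12 face cards and 40 non-face cards: C(12,4) × C(40,1) = 495 × 40 = 19,800.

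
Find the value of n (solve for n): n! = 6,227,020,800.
13
n! is strictly increasing. 11! = 39,916,800, 12! = 479,001,600, 13! = 6,227,020,800 ✓. So n = 13.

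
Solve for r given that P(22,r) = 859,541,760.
7

Explanation: P(22,r) = 22·21·…·(22−r+1), a product of r factors. Multiplying down from 22: 22 = 22; 22·21 = 462; 22·21·20 = 9,240; 22·21·20·19 = 175,560; 22·21·20·19·18 = 3,160,080; 22·21·20·19·18·17 = 53,721,360; 22·21·20·19·18·17·16 = 859,541,760 ✓ (7 factors). So r = 7.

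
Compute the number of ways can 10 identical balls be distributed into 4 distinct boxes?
C(10+4-1, 4-1) = C(13, 3) = 286.
Final answer: 286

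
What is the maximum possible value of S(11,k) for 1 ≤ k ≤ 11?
246,730

Reasoning: Row S(11,k) for k = 1..11 (via S(n,k) = k·S(n−1,k) + S(n−1,k−1)): 1, 1,023, 28,501, 145,750, 246,730, 179,487, 63,987, 11,880, 1,155, 55, 1. The row is unimodal; maximum at k = 5: 246,730.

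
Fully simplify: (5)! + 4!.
144

Working:
(5)! + 4! = (5)·4! + 4! = (5+1)·4! = 6·4! = 144.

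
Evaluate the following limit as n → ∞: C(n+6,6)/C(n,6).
1

Explanation: Both numerator and denominator grow as n^6/6! for large n, so the ratio → 1.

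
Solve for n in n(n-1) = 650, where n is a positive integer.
n² − n − 650 = 0, so n = (1 ± √(1 + 4·650))/2 = (1 ± √2,601)/2 = (1 ± 51)/2, i.e. n = 26 or n = -25. Taking the positive root, n = 26 (check: 26×25 = 650).

Answer: 26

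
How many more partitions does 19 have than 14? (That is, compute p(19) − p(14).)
355

Solution: Pentagonal recurrence p(n) = p(n−1) + p(n−2) − p(n−5) − p(n−7) + …: p(19) = p(18) + p(17) − p(14) − p(12) + p(7) + p(4) = 385 + 297 − 135 − 77 + 15 + 5 = 490.
p(14) = p(13) + p(12) − p(9) − p(7) + p(2) = 101 + 77 − 30 − 15 + 2 = 135.
Difference = 490 − 135 = 355.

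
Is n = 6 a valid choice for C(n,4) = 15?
Yes

Working:
C(6,4) = 6·5·4·3/4! = 360/24 = 15, which equals 15.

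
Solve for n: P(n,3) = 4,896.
P(n,3) = n(n−1)(n−2) is increasing in n; n(n−1)(n−2) ≈ (n−1)^3 = 4,896 gives n ≈ 18.0. Check: P(16,3) = 3,360, P(17,3) = 4,080, P(18,3) = 4,896 ✓. So n = 18.

Answer: 18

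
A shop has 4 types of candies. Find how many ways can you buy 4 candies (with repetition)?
Stars and bars: C(4+4-1, 4) = C(7, 4) = 35.
Final answer: 35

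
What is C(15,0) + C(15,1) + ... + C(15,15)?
32,768

Solution: Sum of binomial coefficients = 2^15 = 32,768.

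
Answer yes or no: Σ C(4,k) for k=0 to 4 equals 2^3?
No

Working:
Binomial theorem: Σ C(4,k) = (1+1)^4 = 2^4 = 16; RHS 2^3 = 8.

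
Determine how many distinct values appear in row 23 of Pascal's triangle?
12

Reasoning: Row 23 has entries C(23,0)..C(23,23); by symmetry C(23,k)=C(23,23-k), giving 12 distinct values.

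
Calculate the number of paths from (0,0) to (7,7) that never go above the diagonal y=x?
429

Working:
Counted by the Catalan number C_7: C_7 = C(14,7)/(7+1) = 3,432/8 = 429.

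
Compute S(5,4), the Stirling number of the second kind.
Using the Stirling recurrence: S(n,k) = k·S(n-1,k) + S(n-1,k-1)
S(5,4) = 4·S(4,4) + S(4,3)
         = 4·1 + 6
         = 4 + 6
         = 10

Answer: 10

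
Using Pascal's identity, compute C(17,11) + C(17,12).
C(17,11) + C(17,12) = C(18,12) = 18,564.
Final answer: 18,564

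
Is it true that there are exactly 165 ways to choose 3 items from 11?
C(11,3) = 165.

Answer: True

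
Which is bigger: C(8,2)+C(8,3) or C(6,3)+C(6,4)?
C(8,2)+C(8,3)

Explanation: First=84, Second=35.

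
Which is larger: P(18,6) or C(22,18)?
P(18,6)

Reasoning: P(18,6)=13,366,080, C(22,18)=7,315.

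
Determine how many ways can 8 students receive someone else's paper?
14,833

Explanation: Using D(n) = (n-1)[D(n-1) + D(n-2)]:
D(8) = (8-1) × [D(7) + D(6)]
      = 7 × [1854 + 265]
      = 7 × 2119
      = 14,833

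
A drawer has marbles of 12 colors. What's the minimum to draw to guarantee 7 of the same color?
73

Working:
Worst case: 6 of each = 72. One more: 73.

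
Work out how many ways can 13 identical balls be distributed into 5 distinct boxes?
2,380

Reasoning: C(13+5-1, 5-1) = C(17, 4) = 2,380.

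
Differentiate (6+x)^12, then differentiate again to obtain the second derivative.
132(6+x)^10

Solution: First derivative: 12(6+x)^{11}. Second derivative: 12·11·(6+x)^{10} = 132(6+x)^{10}.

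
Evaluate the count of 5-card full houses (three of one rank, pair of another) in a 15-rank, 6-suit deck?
Triple rank: 15. Triple suits: C(6,3)=20. Pair rank: 14. Pair suits: C(6,2)=15. Total: 63,000.
Final answer: 63,000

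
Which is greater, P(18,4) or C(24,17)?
C(24,17)
P(18,4)=73,440, C(24,17)=346,104.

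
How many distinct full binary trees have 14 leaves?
742,900

Working:
Using the Catalan number formula: C_n = C(2n, n) / (n+1)
C_13 = C(26, 13) / (13+1)
     = 10400600 / 14
     = 742,900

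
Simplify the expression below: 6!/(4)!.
30
This equals 6×5 = 30.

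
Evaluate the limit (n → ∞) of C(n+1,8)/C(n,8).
1
Both numerator and denominator grow as n^8/8! for large n, so the ratio → 1.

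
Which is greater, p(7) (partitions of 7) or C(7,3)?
Pentagonal recurrence p(n) = p(n−1) + p(n−2) − p(n−5) − p(n−7) + …: p(7) = p(6) + p(5) − p(2) − p(0) = 11 + 7 − 2 − 1 = 15; C(7,3) = 35.

Answer: C(7,3)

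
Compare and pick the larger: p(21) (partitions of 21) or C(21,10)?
C(21,10)

Pentagonal recurrence p(n) = p(n−1) + p(n−2) − p(n−5) − p(n−7) + …: p(21) = p(20) + p(19) − p(16) − p(14) + p(9) + p(6) = 627 + 490 − 231 − 135 + 30 + 11 = 792; C(21,10) = 352,716.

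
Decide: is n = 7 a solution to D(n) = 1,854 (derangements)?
Yes

Solution: D(7) = (7-1)·[D(6) + D(5)] = 6·[265 + 44] = 1,854, which equals 1,854.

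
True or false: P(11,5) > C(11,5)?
True

P(11,5) = 55,440 and C(11,5) = 462; P(n,r) = r! × C(n,r) so P > C whenever r ≥ 2.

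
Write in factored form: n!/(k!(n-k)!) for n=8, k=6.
C(8,6) = 28

Explanation: This is the binomial coefficient C(8,6) = 28.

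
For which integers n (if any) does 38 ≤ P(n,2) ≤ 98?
P(6,2)=30; P(7,2)=42; P(8,2)=56; P(9,2)=72; P(10,2)=90; P(11,2)=110. So valid n = 7, 8, 9, 10.

Answer: 7, 8, 9, 10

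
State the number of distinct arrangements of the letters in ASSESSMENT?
75,600

Word has 10 letters (A=1, S=4, E=2, M=1, N=1, T=1). Arrangements: 10!/Π(k!) = 75,600.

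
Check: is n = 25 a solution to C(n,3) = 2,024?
No

Solution: C(25,3) = 25·24·23/3! = 13,800/6 = 2,300, which does not equal 2,024.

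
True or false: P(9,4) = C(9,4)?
False

P(9,4) = 3,024 but C(9,4) = 126; they differ by a factor of 4! = 24, so the statement does not hold.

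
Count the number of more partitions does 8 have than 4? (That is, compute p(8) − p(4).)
17

Solution: Pentagonal recurrence p(n) = p(n−1) + p(n−2) − p(n−5) − p(n−7) + …: p(8) = p(7) + p(6) − p(3) − p(1) = 15 + 11 − 3 − 1 = 22.
p(4) = p(3) + p(2) = 3 + 2 = 5.
Difference = 22 − 5 = 17.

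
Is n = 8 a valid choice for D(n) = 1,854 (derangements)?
No
D(8) = (8-1)·[D(7) + D(6)] = 7·[1,854 + 265] = 14,833, which does not equal 1,854.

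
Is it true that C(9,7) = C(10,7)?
False

Solution: LHS = C(9,7) = 36; RHS = C(10,7) = 120. 36 ≠ 120, so the statement does not hold.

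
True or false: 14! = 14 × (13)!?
True

Explanation: By definition n! = n × (n-1)!, so 14! = 14 × 13!.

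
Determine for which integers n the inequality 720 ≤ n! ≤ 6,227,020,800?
6, 7, 8, 9, 10, 11, 12, 13

Reasoning: n! is strictly increasing; 6! = 720 and 13! = 6,227,020,800, so valid n = 6, 7, 8, 9, 10, 11, 12, 13.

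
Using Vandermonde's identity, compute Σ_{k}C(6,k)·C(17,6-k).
100,947

= C(6+17,6) = C(23,6) = 100,947.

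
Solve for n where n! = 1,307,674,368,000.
n! is strictly increasing. 13! = 6,227,020,800, 14! = 87,178,291,200, 15! = 1,307,674,368,000 ✓. So n = 15.
Final answer: 15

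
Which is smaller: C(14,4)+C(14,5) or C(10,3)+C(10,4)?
C(10,3)+C(10,4)

Working:
First=3,003, Second=330.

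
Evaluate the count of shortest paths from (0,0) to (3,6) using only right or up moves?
84

Choose 3 rights from 9 moves: C(9,3) = 84.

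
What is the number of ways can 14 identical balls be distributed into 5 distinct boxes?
3,060

C(14+5-1, 5-1) = C(18, 4) = 3,060.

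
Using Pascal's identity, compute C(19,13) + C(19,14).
38,760

Explanation: C(19,13) + C(19,14) = C(20,14) = 38,760.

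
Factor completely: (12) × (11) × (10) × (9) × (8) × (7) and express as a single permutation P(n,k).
P(12,6) = 12!/(6)!

Product of 6 consecutive descending integers starting at 12: P(12,6) = 12!/6! = 665,280.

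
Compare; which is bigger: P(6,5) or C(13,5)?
C(13,5)

Explanation: P(6,5)=720, C(13,5)=1,287.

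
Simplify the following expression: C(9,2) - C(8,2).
8
C(9,2) - C(8,2) = C(8,1) = 8.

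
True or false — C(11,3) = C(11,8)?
Symmetry C(n,k) = C(n,n-k): C(11,3) = 165 and C(11,8) = 165. Both sides agree, so the statement holds.
Final answer: True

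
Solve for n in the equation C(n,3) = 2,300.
25

Explanation: C(n,3) = n(n−1)(n−2)/3! is increasing in n, and n(n−1)(n−2) = 3!·2,300 = 13,800 ≈ (n−1)^3 gives n ≈ 25.0. Check: C(23,3) = 1,771, C(24,3) = 2,024, C(25,3) = 2,300 ✓. So n = 25.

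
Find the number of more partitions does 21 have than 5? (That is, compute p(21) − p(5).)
Pentagonal recurrence p(n) = p(n−1) + p(n−2) − p(n−5) − p(n−7) + …: p(21) = p(20) + p(19) − p(16) − p(14) + p(9) + p(6) = 627 + 490 − 231 − 135 + 30 + 11 = 792.
p(5) = p(4) + p(3) − p(0) = 5 + 3 − 1 = 7.
Difference = 792 − 7 = 785.

Answer: 785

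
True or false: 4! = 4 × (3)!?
True

Solution: By definition n! = n × (n-1)!, so 4! = 4 × 3!.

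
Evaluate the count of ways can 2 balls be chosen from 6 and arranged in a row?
30

Explanation: P(6,2) = 6!/(6-2)! = 30.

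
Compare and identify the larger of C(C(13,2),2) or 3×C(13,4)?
C(C(13,2),2)
C(C(13,2),2)=3,003, 3×C(13,4)=2,145.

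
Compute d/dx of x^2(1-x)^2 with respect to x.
2x^1(1-x)^2 - 2x^2(1-x)^1

Working:
Product rule: 2x^{1}(1-x)^{2} + x^2·(-2)(1-x)^{1}.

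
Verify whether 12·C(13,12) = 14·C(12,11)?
False

Reasoning: Absorption identity k·C(n,k) = n·C(n-1,k-1). LHS = 12·13 = 156; RHS = 14·12 = 168.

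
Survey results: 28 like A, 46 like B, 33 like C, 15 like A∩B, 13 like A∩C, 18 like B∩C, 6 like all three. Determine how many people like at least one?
67

Explanation: |A∪B∪C| = 28+46+33-15-13-18+6 = 67.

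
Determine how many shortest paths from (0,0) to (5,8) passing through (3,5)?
560

Explanation: To (3,5): C(8,3)=56. From there: C(5,2)=10. Total: 560.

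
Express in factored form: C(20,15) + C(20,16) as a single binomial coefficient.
C(21,16)

Explanation: By Pascal's identity: C(20,15) + C(20,16) = C(21,16) = 20,349.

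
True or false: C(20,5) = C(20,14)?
False

Solution: C(20,5) = 15,504 but C(20,14) = 38,760; symmetry gives C(20,5) = C(20,15), not C(20,14).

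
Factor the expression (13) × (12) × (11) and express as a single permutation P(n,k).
P(13,3) = 13!/(10)!

Solution: Product of 3 consecutive descending integers starting at 13: P(13,3) = 13!/10! = 1,716.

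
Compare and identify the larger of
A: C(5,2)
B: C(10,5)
A=C(5,2)=10, B=C(10,5)=252.

Answer: B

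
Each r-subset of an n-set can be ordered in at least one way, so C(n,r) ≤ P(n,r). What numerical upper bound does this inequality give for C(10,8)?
1,814,400

P(10,8) = 10·9·8·7·6·5·4·3 = 1,814,400, so C(10,8) ≤ 1,814,400. (The bound is loose by a factor of 8! = 40,320: C(10,8) = 1,814,400/40,320 = 45.)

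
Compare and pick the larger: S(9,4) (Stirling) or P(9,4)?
S(9,4)

Solution: S(9,4) = 4·S(8,4) + S(8,3) = 4·1,701 + 966 = 7,770; P(9,4) = 3,024.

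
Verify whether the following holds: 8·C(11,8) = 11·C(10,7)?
True

Working:
Absorption identity k·C(n,k) = n·C(n-1,k-1). LHS = 8·165 = 1,320; RHS = 11·120 = 1,320.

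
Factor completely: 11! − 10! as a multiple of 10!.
10 × 10! = 36,288,000

Explanation: 11! − 10! = 11·10! − 10! = (11 − 1)·10! = 10 × 10! = 36,288,000.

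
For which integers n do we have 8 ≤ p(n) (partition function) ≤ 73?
6, 7, 8, 9, 10, 11
Tabulating p(n) via p(n) = p(n−1) + p(n−2) − p(n−5) − p(n−7) + …: p(5)=7; p(6)=11; p(7)=15; p(8)=22; p(9)=30; p(10)=42; p(11)=56; p(12)=77. So valid n = 6, 7, 8, 9, 10, 11.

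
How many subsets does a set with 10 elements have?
1,024
Each element can be included or excluded: 2^10 = 1,024.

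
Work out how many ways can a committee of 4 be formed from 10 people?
210

Solution: C(10,4) = 10! / (4! × (10-4)!)
         = 10! / (4! × 6!)
         = 210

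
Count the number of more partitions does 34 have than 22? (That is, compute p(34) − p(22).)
11,308

Pentagonal recurrence p(n) = p(n−1) + p(n−2) − p(n−5) − p(n−7) + …: p(34) = p(33) + p(32) − p(29) − p(27) + p(22) + p(19) − p(12) − p(8) = 10,143 + 8,349 − 4,565 − 3,010 + 1,002 + 490 − 77 − 22 = 12,310.
p(22) = p(21) + p(20) − p(17) − p(15) + p(10) + p(7) − p(0) = 792 + 627 − 297 − 176 + 42 + 15 − 1 = 1,002.
Difference = 12,310 − 1,002 = 11,308.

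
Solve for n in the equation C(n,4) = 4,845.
20

Explanation: C(n,4) = n(n−1)(n−2)(n−3)/4! is increasing in n, and n(n−1)(n−2)(n−3) = 4!·4,845 = 116,280 ≈ (n−1.5)^4 gives n ≈ 20.0. Check: C(18,4) = 3,060, C(19,4) = 3,876, C(20,4) = 4,845 ✓. So n = 20.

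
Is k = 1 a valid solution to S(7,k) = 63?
No

Reasoning: S(7,1) = 1·S(6,1) + S(6,0) = 1·1 + 0 = 1, which does not equal 63.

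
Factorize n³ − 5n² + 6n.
n³ − 5n² + 6n = n(n² − 5n + 6) = n(n − 2)(n − 3).
Final answer: n(n − 2)(n − 3)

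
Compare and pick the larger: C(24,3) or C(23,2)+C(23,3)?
Equal
By Pascal's identity: C(24,3) = C(23,2)+C(23,3) = 2,024. Equal.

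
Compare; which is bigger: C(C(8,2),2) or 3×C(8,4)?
C(C(8,2),2)
C(C(8,2),2)=378, 3×C(8,4)=210.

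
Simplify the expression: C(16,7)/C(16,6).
10/7

Solution: C(n,k+1)/C(n,k) = (n−k)/(k+1). Here (16−6)/(6+1) = 10/7 = 10/7.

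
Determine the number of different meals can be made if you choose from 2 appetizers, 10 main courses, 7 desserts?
140

Solution: By the multiplication principle: 2 × 10 × 7 = 140.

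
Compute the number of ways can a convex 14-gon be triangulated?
208,012

Reasoning: Using the Catalan number formula: C_n = C(2n, n) / (n+1)
C_12 = C(24, 12) / (12+1)
     = 2704156 / 13
     = 208,012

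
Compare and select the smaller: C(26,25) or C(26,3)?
C(26,25)

Reasoning: C(26,25)=26, C(26,3)=2,600.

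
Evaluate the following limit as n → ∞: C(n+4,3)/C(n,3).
1

Working:
Both numerator and denominator grow as n^3/3! for large n, so the ratio → 1.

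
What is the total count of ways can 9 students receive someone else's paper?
133,496

Working:
Using D(n) = (n-1)[D(n-1) + D(n-2)]:
D(9) = (9-1) × [D(8) + D(7)]
      = 8 × [14833 + 1854]
      = 8 × 16687
      = 133,496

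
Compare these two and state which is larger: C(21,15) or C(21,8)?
C(21,8)

Working:
C(21,15)=54,264, C(21,8)=203,490.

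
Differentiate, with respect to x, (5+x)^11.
11(5+x)^10

Using the power rule: d/dx (5+x)^11 = 11(5+x)^{10}.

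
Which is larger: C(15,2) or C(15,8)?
C(15,8)

Reasoning: C(15,2)=105, C(15,8)=6,435.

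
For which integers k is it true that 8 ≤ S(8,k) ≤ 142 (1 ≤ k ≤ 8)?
2, 7

Explanation: S(8,1)=1; S(8,2)=127; S(8,3)=966; S(8,4)=1,701; S(8,5)=1,050; S(8,6)=266; S(8,7)=28; S(8,8)=1. So valid k = 2, 7.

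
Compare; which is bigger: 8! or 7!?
8!
8!=40,320, 7!=5,040. 8! > 7!.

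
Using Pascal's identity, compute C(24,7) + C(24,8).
1,081,575

Solution: C(24,7) + C(24,8) = C(25,8) = 1,081,575.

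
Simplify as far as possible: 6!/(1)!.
720
This equals 6×5×...×2 = 720.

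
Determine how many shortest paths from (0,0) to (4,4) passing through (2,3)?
30

Reasoning: To (2,3): C(5,2)=10. From there: C(3,2)=3. Total: 30.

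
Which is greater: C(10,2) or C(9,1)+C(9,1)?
C(10,2)

Solution: C(10,2)=45; C(9,1)+C(9,1)=9+9=18.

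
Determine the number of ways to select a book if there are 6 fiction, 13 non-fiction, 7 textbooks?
26

Explanation: By the addition principle: 6 + 13 + 7 = 26.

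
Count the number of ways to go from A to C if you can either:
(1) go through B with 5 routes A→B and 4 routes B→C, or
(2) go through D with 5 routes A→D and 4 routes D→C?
40

Reasoning: Route via B: 5×4=20. Route via D: 5×4=20. Total: 40.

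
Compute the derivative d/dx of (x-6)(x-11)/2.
(2x - 17)/2

Reasoning: d/dx[(x-6)(x-11)] = (x-11) + (x-6) = 2x - 17. Dividing by 2 gives (2x - 17)/2.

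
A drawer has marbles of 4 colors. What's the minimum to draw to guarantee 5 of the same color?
17
Worst case: 4 of each = 16. One more: 17.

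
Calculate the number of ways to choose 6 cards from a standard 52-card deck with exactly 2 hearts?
6,415,578
13 hearts and 39 non-hearts: C(13,2) × C(39,4) = 78 × 82251 = 6,415,578.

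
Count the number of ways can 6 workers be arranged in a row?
Arrangements of 6 distinct objects: 6! = 720.
Final answer: 720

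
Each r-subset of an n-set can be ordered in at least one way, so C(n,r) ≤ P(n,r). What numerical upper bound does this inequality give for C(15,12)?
217,945,728,000

Solution: P(15,12) = 15·14·13·12·11·10·9·8·7·6·5·4 = 217,945,728,000, so C(15,12) ≤ 217,945,728,000. (The bound is loose by a factor of 12! = 479,001,600: C(15,12) = 217,945,728,000/479,001,600 = 455.)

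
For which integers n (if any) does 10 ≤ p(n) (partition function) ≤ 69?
6, 7, 8, 9, 10, 11

Tabulating p(n) via p(n) = p(n−1) + p(n−2) − p(n−5) − p(n−7) + …: p(5)=7; p(6)=11; p(7)=15; p(8)=22; p(9)=30; p(10)=42; p(11)=56; p(12)=77. So valid n = 6, 7, 8, 9, 10, 11.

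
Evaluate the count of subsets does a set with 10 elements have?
1,024

Solution: Each element can be included or excluded: 2^10 = 1,024.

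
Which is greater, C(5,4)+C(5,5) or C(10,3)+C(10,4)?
C(10,3)+C(10,4)

Solution: First=6, Second=330.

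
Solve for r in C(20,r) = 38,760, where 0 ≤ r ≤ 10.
6

Solution: C(20,r) is increasing for 0 ≤ r ≤ 10. Stepping up (C(20,r+1) = C(20,r)·(20−r)/(r+1)): C(20,1) = 20, C(20,2) = 190, C(20,3) = 1,140, C(20,4) = 4,845, C(20,5) = 15,504, C(20,6) = 38,760 ✓. So r = 6.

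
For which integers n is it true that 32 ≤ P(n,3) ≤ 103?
5

Reasoning: P(4,3)=24; P(5,3)=60; P(6,3)=120. So valid n = 5.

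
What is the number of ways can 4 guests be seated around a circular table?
6

Solution: Circular arrangements: (4-1)! = 6.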